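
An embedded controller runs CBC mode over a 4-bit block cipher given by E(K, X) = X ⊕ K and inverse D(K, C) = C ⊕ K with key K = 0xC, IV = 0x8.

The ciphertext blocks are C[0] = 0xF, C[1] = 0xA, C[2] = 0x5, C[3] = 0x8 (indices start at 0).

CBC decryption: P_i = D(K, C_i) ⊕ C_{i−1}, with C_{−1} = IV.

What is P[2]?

P[2]: D(K, 0x5) = 0x9; 0x9 ⊕ 0xA = 0x3.

P[2] = 0x3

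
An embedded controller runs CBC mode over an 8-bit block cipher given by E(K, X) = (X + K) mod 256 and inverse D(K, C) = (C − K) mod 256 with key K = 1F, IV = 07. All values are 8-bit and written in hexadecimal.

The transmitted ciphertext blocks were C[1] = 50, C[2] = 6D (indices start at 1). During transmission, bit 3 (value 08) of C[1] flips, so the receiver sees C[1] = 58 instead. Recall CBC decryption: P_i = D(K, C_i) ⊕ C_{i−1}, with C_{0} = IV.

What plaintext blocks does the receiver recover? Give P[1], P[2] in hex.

P[1] = 3E, P[2] = 16

Only C[1] changed, to 58. In CBC, a change in C_i garbles P_i and flips the same bit in P_{i+1}. Decrypting the received ciphertext:
P[1]: D(K, 58) = 39; 39 ⊕ 07 = 3E.
P[2]: D(K, 6D) = 4E; 4E ⊕ 58 = 16.
Blocks that differ from the original plaintext: P[1], P[2].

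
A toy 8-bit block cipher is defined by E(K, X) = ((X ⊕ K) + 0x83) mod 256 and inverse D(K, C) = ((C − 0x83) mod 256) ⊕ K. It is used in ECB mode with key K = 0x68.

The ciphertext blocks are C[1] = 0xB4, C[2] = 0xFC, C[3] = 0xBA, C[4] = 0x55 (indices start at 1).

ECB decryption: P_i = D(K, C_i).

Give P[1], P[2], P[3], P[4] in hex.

P[1] = 0x59, P[2] = 0x11, P[3] = 0x5F, P[4] = 0xBA

P[1]: D(K, 0xB4) = 0x59.
P[2]: D(K, 0xFC) = 0x11.
P[3]: D(K, 0xBA) = 0x5F.
P[4]: D(K, 0x55) = 0xBA.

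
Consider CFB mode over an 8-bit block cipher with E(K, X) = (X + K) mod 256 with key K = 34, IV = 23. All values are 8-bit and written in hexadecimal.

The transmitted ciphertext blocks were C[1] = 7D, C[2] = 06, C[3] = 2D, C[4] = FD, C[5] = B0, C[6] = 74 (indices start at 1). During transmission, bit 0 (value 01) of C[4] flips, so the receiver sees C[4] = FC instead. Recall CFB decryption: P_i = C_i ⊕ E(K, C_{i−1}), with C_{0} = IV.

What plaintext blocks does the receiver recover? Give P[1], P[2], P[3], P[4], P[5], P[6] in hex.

Only C[4] changed, to FC. In CFB, a change in C_i flips the same bit in P_i and garbles P_{i+1}. Decrypting the received ciphertext:
P[1]: E(K, 23) = 57; 7D ⊕ 57 = 2A.
P[2]: E(K, 7D) = B1; 06 ⊕ B1 = B7.
P[3]: E(K, 06) = 3A; 2D ⊕ 3A = 17.
P[4]: E(K, 2D) = 61; FC ⊕ 61 = 9D.
P[5]: E(K, FC) = 30; B0 ⊕ 30 = 80.
P[6]: E(K, B0) = E4; 74 ⊕ E4 = 90.
Blocks that differ from the original plaintext: P[4], P[5].

P[1] = 2A, P[2] = B7, P[3] = 17, P[4] = 9D, P[5] = 80, P[6] = 90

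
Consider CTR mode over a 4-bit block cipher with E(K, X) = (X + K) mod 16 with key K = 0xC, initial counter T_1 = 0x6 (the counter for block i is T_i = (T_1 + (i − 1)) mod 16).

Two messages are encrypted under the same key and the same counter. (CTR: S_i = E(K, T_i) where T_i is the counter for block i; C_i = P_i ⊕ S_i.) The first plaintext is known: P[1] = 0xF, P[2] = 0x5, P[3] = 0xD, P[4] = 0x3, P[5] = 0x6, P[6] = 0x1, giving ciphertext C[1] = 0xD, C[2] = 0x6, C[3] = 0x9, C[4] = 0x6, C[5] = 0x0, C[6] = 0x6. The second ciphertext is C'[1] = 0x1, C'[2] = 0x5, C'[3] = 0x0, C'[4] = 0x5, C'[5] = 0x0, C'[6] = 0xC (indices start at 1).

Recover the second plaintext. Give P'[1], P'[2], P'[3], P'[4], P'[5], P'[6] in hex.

In CTR with a reused counter, both messages share the same keystream S_i, so C_i ⊕ C'_i = P_i ⊕ P'_i and thus P'_i = P_i ⊕ C_i ⊕ C'_i.
P'[1]: 0xF ⊕ 0xD ⊕ 0x1 = 0x3.
P'[2]: 0x5 ⊕ 0x6 ⊕ 0x5 = 0x6.
P'[3]: 0xD ⊕ 0x9 ⊕ 0x0 = 0x4.
P'[4]: 0x3 ⊕ 0x6 ⊕ 0x5 = 0x0.
P'[5]: 0x6 ⊕ 0x0 ⊕ 0x0 = 0x6.
P'[6]: 0x1 ⊕ 0x6 ⊕ 0xC = 0xB.

P'[1] = 0x3, P'[2] = 0x6, P'[3] = 0x4, P'[4] = 0x0, P'[5] = 0x6, P'[6] = 0xB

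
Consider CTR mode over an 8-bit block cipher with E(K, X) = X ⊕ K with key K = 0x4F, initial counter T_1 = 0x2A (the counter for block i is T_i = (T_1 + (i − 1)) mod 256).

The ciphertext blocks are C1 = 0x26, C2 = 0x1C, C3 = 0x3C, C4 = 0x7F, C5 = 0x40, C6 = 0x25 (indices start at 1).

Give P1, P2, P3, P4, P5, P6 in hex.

CTR decryption: S_i = E(K, T_i) where T_i is the counter for block i; P_i = C_i ⊕ S_i.
P1: T = 0x2A, S = E(K, T) = 0x65; 0x26 ⊕ 0x65 = 0x43.
P2: T = 0x2B, S = E(K, T) = 0x64; 0x1C ⊕ 0x64 = 0x78.
P3: T = 0x2C, S = E(K, T) = 0x63; 0x3C ⊕ 0x63 = 0x5F.
P4: T = 0x2D, S = E(K, T) = 0x62; 0x7F ⊕ 0x62 = 0x1D.
P5: T = 0x2E, S = E(K, T) = 0x61; 0x40 ⊕ 0x61 = 0x21.
P6: T = 0x2F, S = E(K, T) = 0x60; 0x25 ⊕ 0x60 = 0x45.

P1 = 0x43, P2 = 0x78, P3 = 0x5F, P4 = 0x1D, P5 = 0x21, P6 = 0x45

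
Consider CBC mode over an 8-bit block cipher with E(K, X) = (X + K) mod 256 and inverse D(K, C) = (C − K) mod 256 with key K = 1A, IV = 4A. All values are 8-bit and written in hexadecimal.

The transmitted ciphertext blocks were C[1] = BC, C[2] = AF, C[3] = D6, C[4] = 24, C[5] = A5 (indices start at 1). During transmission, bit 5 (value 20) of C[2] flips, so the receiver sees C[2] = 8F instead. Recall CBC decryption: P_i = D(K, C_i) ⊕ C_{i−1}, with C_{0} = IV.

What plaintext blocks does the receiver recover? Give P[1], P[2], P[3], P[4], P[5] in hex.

Only C[2] changed, to 8F. In CBC, a change in C_i garbles P_i and flips the same bit in P_{i+1}. Decrypting the received ciphertext:
P[1]: D(K, BC) = A2; A2 ⊕ 4A = E8.
P[2]: D(K, 8F) = 75; 75 ⊕ BC = C9.
P[3]: D(K, D6) = BC; BC ⊕ 8F = 33.
P[4]: D(K, 24) = 0A; 0A ⊕ D6 = DC.
P[5]: D(K, A5) = 8B; 8B ⊕ 24 = AF.
Blocks that differ from the original plaintext: P[2], P[3].

P[1] = E8, P[2] = C9, P[3] = 33, P[4] = DC, P[5] = AF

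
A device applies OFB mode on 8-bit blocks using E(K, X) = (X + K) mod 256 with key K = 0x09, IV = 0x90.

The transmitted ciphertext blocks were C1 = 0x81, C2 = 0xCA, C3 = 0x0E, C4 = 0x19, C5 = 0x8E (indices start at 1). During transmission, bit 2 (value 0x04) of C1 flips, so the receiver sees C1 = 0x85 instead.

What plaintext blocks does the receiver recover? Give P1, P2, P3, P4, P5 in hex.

P1 = 0x1C, P2 = 0x68, P3 = 0xA5, P4 = 0xAD, P5 = 0x33

OFB decryption: S_i = E(K, S_{i−1}) with S_{0} = IV; P_i = C_i ⊕ S_i.
Only C1 changed, to 0x85. In OFB, a change in C_i flips the same bit in P_i only; the keystream is unaffected. Decrypting the received ciphertext:
P1: S = E(K, 0x90) = 0x99; 0x85 ⊕ 0x99 = 0x1C.
P2: S = E(K, 0x99) = 0xA2; 0xCA ⊕ 0xA2 = 0x68.
P3: S = E(K, 0xA2) = 0xAB; 0x0E ⊕ 0xAB = 0xA5.
P4: S = E(K, 0xAB) = 0xB4; 0x19 ⊕ 0xB4 = 0xAD.
P5: S = E(K, 0xB4) = 0xBD; 0x8E ⊕ 0xBD = 0x33.
Blocks that differ from the original plaintext: P1.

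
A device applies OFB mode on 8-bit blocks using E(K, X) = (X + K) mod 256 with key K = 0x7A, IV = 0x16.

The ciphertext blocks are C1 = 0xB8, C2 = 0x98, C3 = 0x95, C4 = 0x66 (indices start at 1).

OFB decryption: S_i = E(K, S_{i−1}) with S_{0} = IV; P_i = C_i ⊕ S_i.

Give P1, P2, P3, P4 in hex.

P1: S = E(K, 0x16) = 0x90; 0xB8 ⊕ 0x90 = 0x28.
P2: S = E(K, 0x90) = 0x0A; 0x98 ⊕ 0x0A = 0x92.
P3: S = E(K, 0x0A) = 0x84; 0x95 ⊕ 0x84 = 0x11.
P4: S = E(K, 0x84) = 0xFE; 0x66 ⊕ 0xFE = 0x98.

P1 = 0x28, P2 = 0x92, P3 = 0x11, P4 = 0x98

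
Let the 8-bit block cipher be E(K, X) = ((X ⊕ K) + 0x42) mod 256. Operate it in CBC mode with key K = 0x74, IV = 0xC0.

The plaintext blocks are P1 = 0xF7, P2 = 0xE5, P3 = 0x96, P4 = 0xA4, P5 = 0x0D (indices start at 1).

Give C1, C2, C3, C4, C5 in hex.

CBC encryption: C_i = E(K, P_i ⊕ C_{i−1}), with C_{0} = IV.
C1: P1 ⊕ 0xC0 = 0x37; E(K, 0x37) = 0x85.
C2: P2 ⊕ 0x85 = 0x60; E(K, 0x60) = 0x56.
C3: P3 ⊕ 0x56 = 0xC0; E(K, 0xC0) = 0xF6.
C4: P4 ⊕ 0xF6 = 0x52; E(K, 0x52) = 0x68.
C5: P5 ⊕ 0x68 = 0x65; E(K, 0x65) = 0x53.

C1 = 0x85, C2 = 0x56, C3 = 0xF6, C4 = 0x68, C5 = 0x53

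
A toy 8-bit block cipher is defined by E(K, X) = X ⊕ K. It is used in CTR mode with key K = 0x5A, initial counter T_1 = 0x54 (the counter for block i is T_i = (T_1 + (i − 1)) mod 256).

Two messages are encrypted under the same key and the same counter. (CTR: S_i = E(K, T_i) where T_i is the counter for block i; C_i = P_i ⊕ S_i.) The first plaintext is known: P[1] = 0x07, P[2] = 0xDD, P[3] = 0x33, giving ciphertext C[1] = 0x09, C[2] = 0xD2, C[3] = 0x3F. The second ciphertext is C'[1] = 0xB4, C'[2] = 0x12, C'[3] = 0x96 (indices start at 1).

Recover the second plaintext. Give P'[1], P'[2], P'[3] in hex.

P'[1] = 0xBA, P'[2] = 0x1D, P'[3] = 0x9A

In CTR with a reused counter, both messages share the same keystream S_i, so C_i ⊕ C'_i = P_i ⊕ P'_i and thus P'_i = P_i ⊕ C_i ⊕ C'_i.
P'[1]: 0x07 ⊕ 0x09 ⊕ 0xB4 = 0xBA.
P'[2]: 0xDD ⊕ 0xD2 ⊕ 0x12 = 0x1D.
P'[3]: 0x33 ⊕ 0x3F ⊕ 0x96 = 0x9A.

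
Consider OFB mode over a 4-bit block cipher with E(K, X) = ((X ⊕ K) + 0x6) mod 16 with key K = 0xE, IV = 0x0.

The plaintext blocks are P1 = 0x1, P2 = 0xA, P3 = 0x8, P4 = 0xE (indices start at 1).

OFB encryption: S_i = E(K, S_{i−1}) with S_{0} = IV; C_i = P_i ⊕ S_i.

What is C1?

C1: S = E(K, 0x0) = 0x4; 0x1 ⊕ 0x4 = 0x5.

C1 = 0x5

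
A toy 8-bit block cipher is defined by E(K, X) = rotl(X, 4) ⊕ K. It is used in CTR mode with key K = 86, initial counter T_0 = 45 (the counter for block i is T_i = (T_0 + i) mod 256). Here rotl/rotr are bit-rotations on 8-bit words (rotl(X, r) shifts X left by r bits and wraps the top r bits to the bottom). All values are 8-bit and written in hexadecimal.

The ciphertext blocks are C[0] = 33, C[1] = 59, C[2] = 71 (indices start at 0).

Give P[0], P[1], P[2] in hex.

CTR decryption: S_i = E(K, T_i) where T_i is the counter for block i; P_i = C_i ⊕ S_i.
P[0]: T = 45, S = E(K, T) = D2; 33 ⊕ D2 = E1.
P[1]: T = 46, S = E(K, T) = E2; 59 ⊕ E2 = BB.
P[2]: T = 47, S = E(K, T) = F2; 71 ⊕ F2 = 83.

P[0] = E1, P[1] = BB, P[2] = 83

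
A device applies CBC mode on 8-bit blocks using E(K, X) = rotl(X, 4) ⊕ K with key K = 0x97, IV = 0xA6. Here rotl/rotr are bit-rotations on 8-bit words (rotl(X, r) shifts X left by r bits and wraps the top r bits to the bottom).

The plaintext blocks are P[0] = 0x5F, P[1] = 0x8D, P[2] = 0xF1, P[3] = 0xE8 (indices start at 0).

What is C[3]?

C[3] = 0x5E

CBC encryption: C_i = E(K, P_i ⊕ C_{i−1}), with C_{−1} = IV.
C[0]: P[0] ⊕ 0xA6 = 0xF9; E(K, 0xF9) = 0x08.
C[1]: P[1] ⊕ 0x08 = 0x85; E(K, 0x85) = 0xCF.
C[2]: P[2] ⊕ 0xCF = 0x3E; E(K, 0x3E) = 0x74.
C[3]: P[3] ⊕ 0x74 = 0x9C; E(K, 0x9C) = 0x5E.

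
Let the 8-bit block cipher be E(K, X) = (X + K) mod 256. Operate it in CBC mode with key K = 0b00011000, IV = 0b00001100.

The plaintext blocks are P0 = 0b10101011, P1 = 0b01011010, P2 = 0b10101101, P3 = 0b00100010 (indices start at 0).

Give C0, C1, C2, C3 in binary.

CBC encryption: C_i = E(K, P_i ⊕ C_{i−1}), with C_{−1} = IV.
C0: P0 ⊕ 0b00001100 = 0b10100111; E(K, 0b10100111) = 0b10111111.
C1: P1 ⊕ 0b10111111 = 0b11100101; E(K, 0b11100101) = 0b11111101.
C2: P2 ⊕ 0b11111101 = 0b01010000; E(K, 0b01010000) = 0b01101000.
C3: P3 ⊕ 0b01101000 = 0b01001010; E(K, 0b01001010) = 0b01100010.

C0 = 0b10111111, C1 = 0b11111101, C2 = 0b01101000, C3 = 0b01100010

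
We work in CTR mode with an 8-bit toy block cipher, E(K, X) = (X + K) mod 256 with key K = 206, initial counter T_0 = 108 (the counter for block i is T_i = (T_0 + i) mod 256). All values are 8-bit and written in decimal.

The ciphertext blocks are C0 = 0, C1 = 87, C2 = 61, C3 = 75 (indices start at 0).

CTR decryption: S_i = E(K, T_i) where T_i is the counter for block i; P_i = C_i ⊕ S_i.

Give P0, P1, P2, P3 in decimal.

P0 = 58, P1 = 108, P2 = 1, P3 = 118

P0: T = 108, S = E(K, T) = 58; 0 ⊕ 58 = 58.
P1: T = 109, S = E(K, T) = 59; 87 ⊕ 59 = 108.
P2: T = 110, S = E(K, T) = 60; 61 ⊕ 60 = 1.
P3: T = 111, S = E(K, T) = 61; 75 ⊕ 61 = 118.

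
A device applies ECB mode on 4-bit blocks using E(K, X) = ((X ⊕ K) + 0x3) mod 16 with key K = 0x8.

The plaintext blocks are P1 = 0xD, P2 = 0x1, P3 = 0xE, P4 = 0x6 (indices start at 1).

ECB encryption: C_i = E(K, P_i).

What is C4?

C4: E(K, 0x6) = 0x1.

C4 = 0x1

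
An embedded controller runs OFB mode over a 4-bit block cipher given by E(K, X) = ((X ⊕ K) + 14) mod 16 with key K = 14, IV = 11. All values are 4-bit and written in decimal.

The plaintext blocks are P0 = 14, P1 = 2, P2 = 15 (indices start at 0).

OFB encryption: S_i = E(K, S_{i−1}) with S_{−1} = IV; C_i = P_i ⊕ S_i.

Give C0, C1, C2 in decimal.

C0 = 13, C1 = 9, C2 = 12

C0: S = E(K, 11) = 3; 14 ⊕ 3 = 13.
C1: S = E(K, 3) = 11; 2 ⊕ 11 = 9.
C2: S = E(K, 11) = 3; 15 ⊕ 3 = 12.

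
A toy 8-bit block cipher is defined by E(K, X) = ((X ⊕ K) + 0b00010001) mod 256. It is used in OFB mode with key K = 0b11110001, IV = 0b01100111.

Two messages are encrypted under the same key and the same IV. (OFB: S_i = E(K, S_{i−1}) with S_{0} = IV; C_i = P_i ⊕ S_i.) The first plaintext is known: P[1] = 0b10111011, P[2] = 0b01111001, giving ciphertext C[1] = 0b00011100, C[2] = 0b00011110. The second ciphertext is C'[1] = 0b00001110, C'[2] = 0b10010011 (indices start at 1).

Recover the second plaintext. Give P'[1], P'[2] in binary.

P'[1] = 0b10101001, P'[2] = 0b11110100

In OFB with a reused IV, both messages share the same keystream S_i, so C_i ⊕ C'_i = P_i ⊕ P'_i and thus P'_i = P_i ⊕ C_i ⊕ C'_i.
P'[1]: 0b10111011 ⊕ 0b00011100 ⊕ 0b00001110 = 0b10101001.
P'[2]: 0b01111001 ⊕ 0b00011110 ⊕ 0b10010011 = 0b11110100.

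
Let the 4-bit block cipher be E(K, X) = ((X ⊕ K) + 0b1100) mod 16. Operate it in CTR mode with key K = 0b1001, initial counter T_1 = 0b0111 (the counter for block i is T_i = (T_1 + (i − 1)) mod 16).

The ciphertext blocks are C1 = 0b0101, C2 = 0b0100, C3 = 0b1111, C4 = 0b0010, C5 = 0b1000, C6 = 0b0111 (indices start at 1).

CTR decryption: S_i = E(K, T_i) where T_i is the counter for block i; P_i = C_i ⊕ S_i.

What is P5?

P5 = 0b0110

P5: T = 0b1011, S = E(K, T) = 0b1110; 0b1000 ⊕ 0b1110 = 0b0110.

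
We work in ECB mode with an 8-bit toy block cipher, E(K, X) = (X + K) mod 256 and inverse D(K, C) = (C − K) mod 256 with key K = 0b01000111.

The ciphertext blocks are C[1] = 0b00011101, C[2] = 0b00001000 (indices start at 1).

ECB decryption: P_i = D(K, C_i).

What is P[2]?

P[2]: D(K, 0b00001000) = 0b11000001.

P[2] = 0b11000001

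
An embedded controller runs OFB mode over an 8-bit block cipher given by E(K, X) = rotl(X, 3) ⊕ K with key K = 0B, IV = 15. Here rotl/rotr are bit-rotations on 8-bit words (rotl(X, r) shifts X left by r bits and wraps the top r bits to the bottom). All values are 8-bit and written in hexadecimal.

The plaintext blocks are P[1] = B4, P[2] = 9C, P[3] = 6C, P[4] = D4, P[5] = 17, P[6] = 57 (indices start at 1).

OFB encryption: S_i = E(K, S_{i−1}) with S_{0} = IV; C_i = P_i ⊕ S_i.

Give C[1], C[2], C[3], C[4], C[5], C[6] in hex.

C[1]: S = E(K, 15) = A3; B4 ⊕ A3 = 17.
C[2]: S = E(K, A3) = 16; 9C ⊕ 16 = 8A.
C[3]: S = E(K, 16) = BB; 6C ⊕ BB = D7.
C[4]: S = E(K, BB) = D6; D4 ⊕ D6 = 02.
C[5]: S = E(K, D6) = BD; 17 ⊕ BD = AA.
C[6]: S = E(K, BD) = E6; 57 ⊕ E6 = B1.

C[1] = 17, C[2] = 8A, C[3] = D7, C[4] = 02, C[5] = AA, C[6] = B1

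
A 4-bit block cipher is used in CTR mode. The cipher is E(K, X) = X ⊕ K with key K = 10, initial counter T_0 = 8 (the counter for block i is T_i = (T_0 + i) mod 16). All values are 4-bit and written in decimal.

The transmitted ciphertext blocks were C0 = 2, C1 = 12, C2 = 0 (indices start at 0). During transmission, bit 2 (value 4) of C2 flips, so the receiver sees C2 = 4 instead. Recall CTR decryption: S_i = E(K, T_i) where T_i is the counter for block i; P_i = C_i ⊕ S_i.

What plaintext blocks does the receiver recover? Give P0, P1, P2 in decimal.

P0 = 0, P1 = 15, P2 = 4

Only C2 changed, to 4. In CTR, a change in C_i flips the same bit in P_i only; the keystream is unaffected. Decrypting the received ciphertext:
P0: T = 8, S = E(K, T) = 2; 2 ⊕ 2 = 0.
P1: T = 9, S = E(K, T) = 3; 12 ⊕ 3 = 15.
P2: T = 10, S = E(K, T) = 0; 4 ⊕ 0 = 4.
Blocks that differ from the original plaintext: P2.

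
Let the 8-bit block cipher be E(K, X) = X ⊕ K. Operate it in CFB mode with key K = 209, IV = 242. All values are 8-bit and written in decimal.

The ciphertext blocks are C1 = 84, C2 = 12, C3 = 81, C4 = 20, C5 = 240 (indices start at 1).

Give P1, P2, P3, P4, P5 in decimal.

P1 = 119, P2 = 137, P3 = 140, P4 = 148, P5 = 53

CFB decryption: P_i = C_i ⊕ E(K, C_{i−1}), with C_{0} = IV.
P1: E(K, 242) = 35; 84 ⊕ 35 = 119.
P2: E(K, 84) = 133; 12 ⊕ 133 = 137.
P3: E(K, 12) = 221; 81 ⊕ 221 = 140.
P4: E(K, 81) = 128; 20 ⊕ 128 = 148.
P5: E(K, 20) = 197; 240 ⊕ 197 = 53.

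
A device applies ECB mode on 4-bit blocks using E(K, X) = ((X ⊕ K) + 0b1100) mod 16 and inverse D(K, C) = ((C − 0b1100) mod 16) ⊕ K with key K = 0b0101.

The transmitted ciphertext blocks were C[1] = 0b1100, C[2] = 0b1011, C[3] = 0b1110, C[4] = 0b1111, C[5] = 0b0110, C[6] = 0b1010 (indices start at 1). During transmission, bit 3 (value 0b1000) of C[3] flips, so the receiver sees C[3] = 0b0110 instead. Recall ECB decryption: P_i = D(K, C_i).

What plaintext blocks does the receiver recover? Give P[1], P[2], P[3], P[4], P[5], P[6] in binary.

P[1] = 0b0101, P[2] = 0b1010, P[3] = 0b1111, P[4] = 0b0110, P[5] = 0b1111, P[6] = 0b1011

Only C[3] changed, to 0b0110. In ECB, a change in C_i affects only P_i. Decrypting the received ciphertext:
P[1]: D(K, 0b1100) = 0b0101.
P[2]: D(K, 0b1011) = 0b1010.
P[3]: D(K, 0b0110) = 0b1111.
P[4]: D(K, 0b1111) = 0b0110.
P[5]: D(K, 0b0110) = 0b1111.
P[6]: D(K, 0b1010) = 0b1011.
Blocks that differ from the original plaintext: P[3].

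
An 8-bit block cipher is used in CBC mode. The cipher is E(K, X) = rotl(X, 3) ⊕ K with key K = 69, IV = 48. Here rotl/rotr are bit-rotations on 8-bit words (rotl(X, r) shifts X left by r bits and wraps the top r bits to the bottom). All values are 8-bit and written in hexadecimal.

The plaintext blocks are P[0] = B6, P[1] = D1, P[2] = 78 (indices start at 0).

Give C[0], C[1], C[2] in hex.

CBC encryption: C_i = E(K, P_i ⊕ C_{i−1}), with C_{−1} = IV.
C[0]: P[0] ⊕ 48 = FE; E(K, FE) = 9E.
C[1]: P[1] ⊕ 9E = 4F; E(K, 4F) = 13.
C[2]: P[2] ⊕ 13 = 6B; E(K, 6B) = 32.

C[0] = 9E, C[1] = 13, C[2] = 32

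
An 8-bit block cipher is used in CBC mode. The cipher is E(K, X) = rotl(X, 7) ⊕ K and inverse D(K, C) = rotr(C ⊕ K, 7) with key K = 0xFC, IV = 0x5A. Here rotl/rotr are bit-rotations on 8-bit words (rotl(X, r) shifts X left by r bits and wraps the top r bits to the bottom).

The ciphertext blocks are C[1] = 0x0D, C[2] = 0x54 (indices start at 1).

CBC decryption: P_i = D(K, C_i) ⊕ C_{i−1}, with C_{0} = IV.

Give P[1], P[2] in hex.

P[1] = 0xB9, P[2] = 0x5C

P[1]: D(K, 0x0D) = 0xE3; 0xE3 ⊕ 0x5A = 0xB9.
P[2]: D(K, 0x54) = 0x51; 0x51 ⊕ 0x0D = 0x5C.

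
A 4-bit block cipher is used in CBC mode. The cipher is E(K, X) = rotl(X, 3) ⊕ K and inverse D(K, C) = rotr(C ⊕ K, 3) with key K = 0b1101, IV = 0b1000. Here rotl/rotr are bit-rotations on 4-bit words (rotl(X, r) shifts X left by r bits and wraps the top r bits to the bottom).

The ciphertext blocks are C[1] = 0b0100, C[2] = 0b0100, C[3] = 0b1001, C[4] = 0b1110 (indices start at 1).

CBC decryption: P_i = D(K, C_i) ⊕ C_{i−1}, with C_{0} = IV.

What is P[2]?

P[2]: D(K, 0b0100) = 0b0011; 0b0011 ⊕ 0b0100 = 0b0111.

P[2] = 0b0111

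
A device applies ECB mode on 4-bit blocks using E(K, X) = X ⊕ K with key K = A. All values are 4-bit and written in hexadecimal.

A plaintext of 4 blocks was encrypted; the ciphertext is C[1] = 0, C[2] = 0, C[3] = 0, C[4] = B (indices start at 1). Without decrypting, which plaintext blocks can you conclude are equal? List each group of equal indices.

P[1] = P[2] = P[3]

ECB encrypts each block independently with the same key, so equal ciphertext blocks imply equal plaintext blocks.
C[1] = C[2] = C[3] = 0, so P[1] = P[2] = P[3].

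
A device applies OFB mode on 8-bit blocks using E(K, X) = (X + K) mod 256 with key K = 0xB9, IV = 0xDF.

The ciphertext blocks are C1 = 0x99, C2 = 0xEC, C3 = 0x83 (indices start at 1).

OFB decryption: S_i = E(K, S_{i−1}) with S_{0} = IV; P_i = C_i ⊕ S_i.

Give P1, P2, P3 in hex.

P1 = 0x01, P2 = 0xBD, P3 = 0x89

P1: S = E(K, 0xDF) = 0x98; 0x99 ⊕ 0x98 = 0x01.
P2: S = E(K, 0x98) = 0x51; 0xEC ⊕ 0x51 = 0xBD.
P3: S = E(K, 0x51) = 0x0A; 0x83 ⊕ 0x0A = 0x89.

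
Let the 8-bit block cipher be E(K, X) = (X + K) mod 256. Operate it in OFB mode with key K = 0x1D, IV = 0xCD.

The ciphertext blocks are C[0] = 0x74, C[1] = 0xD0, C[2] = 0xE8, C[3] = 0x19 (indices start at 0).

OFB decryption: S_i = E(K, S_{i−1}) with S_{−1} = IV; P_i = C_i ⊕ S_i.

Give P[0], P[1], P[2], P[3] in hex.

P[0]: S = E(K, 0xCD) = 0xEA; 0x74 ⊕ 0xEA = 0x9E.
P[1]: S = E(K, 0xEA) = 0x07; 0xD0 ⊕ 0x07 = 0xD7.
P[2]: S = E(K, 0x07) = 0x24; 0xE8 ⊕ 0x24 = 0xCC.
P[3]: S = E(K, 0x24) = 0x41; 0x19 ⊕ 0x41 = 0x58.

P[0] = 0x9E, P[1] = 0xD7, P[2] = 0xCC, P[3] = 0x58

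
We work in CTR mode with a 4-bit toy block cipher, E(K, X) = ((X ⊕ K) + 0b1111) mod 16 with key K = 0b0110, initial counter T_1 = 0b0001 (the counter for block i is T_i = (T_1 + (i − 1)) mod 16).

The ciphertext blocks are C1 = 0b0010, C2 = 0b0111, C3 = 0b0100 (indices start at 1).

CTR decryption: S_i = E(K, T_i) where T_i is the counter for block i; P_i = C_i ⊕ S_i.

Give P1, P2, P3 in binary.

P1: T = 0b0001, S = E(K, T) = 0b0110; 0b0010 ⊕ 0b0110 = 0b0100.
P2: T = 0b0010, S = E(K, T) = 0b0011; 0b0111 ⊕ 0b0011 = 0b0100.
P3: T = 0b0011, S = E(K, T) = 0b0100; 0b0100 ⊕ 0b0100 = 0b0000.

P1 = 0b0100, P2 = 0b0100, P3 = 0b0000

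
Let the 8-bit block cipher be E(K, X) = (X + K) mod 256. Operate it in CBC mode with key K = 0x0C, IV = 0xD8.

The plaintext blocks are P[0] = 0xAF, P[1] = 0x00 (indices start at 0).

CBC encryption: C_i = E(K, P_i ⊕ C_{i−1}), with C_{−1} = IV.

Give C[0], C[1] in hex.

C[0] = 0x83, C[1] = 0x8F

C[0]: P[0] ⊕ 0xD8 = 0x77; E(K, 0x77) = 0x83.
C[1]: P[1] ⊕ 0x83 = 0x83; E(K, 0x83) = 0x8F.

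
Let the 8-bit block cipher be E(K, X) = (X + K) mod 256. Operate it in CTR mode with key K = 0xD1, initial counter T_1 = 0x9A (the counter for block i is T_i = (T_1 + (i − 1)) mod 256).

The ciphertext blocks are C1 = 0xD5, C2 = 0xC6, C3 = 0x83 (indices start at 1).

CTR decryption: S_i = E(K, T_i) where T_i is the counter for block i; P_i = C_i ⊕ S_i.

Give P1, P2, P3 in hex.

P1: T = 0x9A, S = E(K, T) = 0x6B; 0xD5 ⊕ 0x6B = 0xBE.
P2: T = 0x9B, S = E(K, T) = 0x6C; 0xC6 ⊕ 0x6C = 0xAA.
P3: T = 0x9C, S = E(K, T) = 0x6D; 0x83 ⊕ 0x6D = 0xEE.

P1 = 0xBE, P2 = 0xAA, P3 = 0xEE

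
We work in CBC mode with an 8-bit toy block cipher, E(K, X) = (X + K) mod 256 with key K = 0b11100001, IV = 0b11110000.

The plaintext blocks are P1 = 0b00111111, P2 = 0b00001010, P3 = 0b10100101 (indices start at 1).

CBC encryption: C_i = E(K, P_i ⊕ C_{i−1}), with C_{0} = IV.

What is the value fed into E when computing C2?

C1: P1 ⊕ 0b11110000 = 0b11001111; E(K, 0b11001111) = 0b10110000.
C2: P2 ⊕ 0b10110000 = 0b10111010; E(K, 0b10111010) = 0b10011011.
So the input to E for block 2 is 0b10111010.

0b10111010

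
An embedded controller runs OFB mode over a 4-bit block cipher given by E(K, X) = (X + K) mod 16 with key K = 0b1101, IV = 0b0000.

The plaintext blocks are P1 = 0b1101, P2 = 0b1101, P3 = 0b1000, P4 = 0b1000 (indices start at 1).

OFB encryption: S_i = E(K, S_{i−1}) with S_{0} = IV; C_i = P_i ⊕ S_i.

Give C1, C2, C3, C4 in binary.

C1: S = E(K, 0b0000) = 0b1101; 0b1101 ⊕ 0b1101 = 0b0000.
C2: S = E(K, 0b1101) = 0b1010; 0b1101 ⊕ 0b1010 = 0b0111.
C3: S = E(K, 0b1010) = 0b0111; 0b1000 ⊕ 0b0111 = 0b1111.
C4: S = E(K, 0b0111) = 0b0100; 0b1000 ⊕ 0b0100 = 0b1100.

C1 = 0b0000, C2 = 0b0111, C3 = 0b1111, C4 = 0b1100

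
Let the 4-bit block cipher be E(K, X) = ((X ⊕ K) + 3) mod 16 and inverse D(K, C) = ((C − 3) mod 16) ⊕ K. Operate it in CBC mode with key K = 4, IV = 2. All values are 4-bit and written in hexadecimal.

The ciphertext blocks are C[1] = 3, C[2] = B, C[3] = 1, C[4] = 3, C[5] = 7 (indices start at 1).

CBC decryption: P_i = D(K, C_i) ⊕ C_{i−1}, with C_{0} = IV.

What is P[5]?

P[5] = 3

P[5]: D(K, 7) = 0; 0 ⊕ 3 = 3.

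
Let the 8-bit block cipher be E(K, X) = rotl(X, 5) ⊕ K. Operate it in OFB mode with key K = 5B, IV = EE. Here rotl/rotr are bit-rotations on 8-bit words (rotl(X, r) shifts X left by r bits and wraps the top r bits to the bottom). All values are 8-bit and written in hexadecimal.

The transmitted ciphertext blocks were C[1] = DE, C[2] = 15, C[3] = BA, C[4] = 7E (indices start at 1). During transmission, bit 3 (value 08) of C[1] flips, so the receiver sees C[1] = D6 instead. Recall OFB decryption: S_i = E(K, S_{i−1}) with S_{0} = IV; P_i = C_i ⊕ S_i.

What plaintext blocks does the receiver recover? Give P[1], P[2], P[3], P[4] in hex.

Only C[1] changed, to D6. In OFB, a change in C_i flips the same bit in P_i only; the keystream is unaffected. Decrypting the received ciphertext:
P[1]: S = E(K, EE) = 86; D6 ⊕ 86 = 50.
P[2]: S = E(K, 86) = 8B; 15 ⊕ 8B = 9E.
P[3]: S = E(K, 8B) = 2A; BA ⊕ 2A = 90.
P[4]: S = E(K, 2A) = 1E; 7E ⊕ 1E = 60.
Blocks that differ from the original plaintext: P[1].

P[1] = 50, P[2] = 9E, P[3] = 90, P[4] = 60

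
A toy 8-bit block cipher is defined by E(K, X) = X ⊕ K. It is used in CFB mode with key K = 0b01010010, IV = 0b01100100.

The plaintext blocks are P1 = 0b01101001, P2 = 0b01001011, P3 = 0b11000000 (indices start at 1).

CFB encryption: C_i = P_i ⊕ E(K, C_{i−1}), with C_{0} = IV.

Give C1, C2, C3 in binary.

C1 = 0b01011111, C2 = 0b01000110, C3 = 0b11010100

C1: E(K, 0b01100100) = 0b00110110; 0b01101001 ⊕ 0b00110110 = 0b01011111.
C2: E(K, 0b01011111) = 0b00001101; 0b01001011 ⊕ 0b00001101 = 0b01000110.
C3: E(K, 0b01000110) = 0b00010100; 0b11000000 ⊕ 0b00010100 = 0b11010100.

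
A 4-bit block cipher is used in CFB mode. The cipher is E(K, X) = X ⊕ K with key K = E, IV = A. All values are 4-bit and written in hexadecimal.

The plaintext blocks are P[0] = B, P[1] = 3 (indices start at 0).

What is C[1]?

C[1] = 2

CFB encryption: C_i = P_i ⊕ E(K, C_{i−1}), with C_{−1} = IV.
C[0]: E(K, A) = 4; B ⊕ 4 = F.
C[1]: E(K, F) = 1; 3 ⊕ 1 = 2.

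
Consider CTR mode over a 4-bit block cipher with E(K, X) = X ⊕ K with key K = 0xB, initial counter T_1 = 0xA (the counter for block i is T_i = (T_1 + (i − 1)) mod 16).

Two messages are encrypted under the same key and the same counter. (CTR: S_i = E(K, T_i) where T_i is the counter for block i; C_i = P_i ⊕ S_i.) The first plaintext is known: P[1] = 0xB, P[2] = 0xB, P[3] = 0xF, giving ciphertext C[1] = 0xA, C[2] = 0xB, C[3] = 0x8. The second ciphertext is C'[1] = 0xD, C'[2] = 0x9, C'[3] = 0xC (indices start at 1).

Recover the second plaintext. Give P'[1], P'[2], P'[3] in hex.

P'[1] = 0xC, P'[2] = 0x9, P'[3] = 0xB

In CTR with a reused counter, both messages share the same keystream S_i, so C_i ⊕ C'_i = P_i ⊕ P'_i and thus P'_i = P_i ⊕ C_i ⊕ C'_i.
P'[1]: 0xB ⊕ 0xA ⊕ 0xD = 0xC.
P'[2]: 0xB ⊕ 0xB ⊕ 0x9 = 0x9.
P'[3]: 0xF ⊕ 0x8 ⊕ 0xC = 0xB.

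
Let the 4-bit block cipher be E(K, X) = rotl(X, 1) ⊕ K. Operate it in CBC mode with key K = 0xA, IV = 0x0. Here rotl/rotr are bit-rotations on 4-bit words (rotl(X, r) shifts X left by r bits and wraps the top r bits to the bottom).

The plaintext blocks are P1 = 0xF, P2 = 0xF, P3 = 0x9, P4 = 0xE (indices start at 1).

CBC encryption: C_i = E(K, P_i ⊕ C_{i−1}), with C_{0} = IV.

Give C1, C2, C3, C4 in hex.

C1 = 0x5, C2 = 0xF, C3 = 0x6, C4 = 0xB

C1: P1 ⊕ 0x0 = 0xF; E(K, 0xF) = 0x5.
C2: P2 ⊕ 0x5 = 0xA; E(K, 0xA) = 0xF.
C3: P3 ⊕ 0xF = 0x6; E(K, 0x6) = 0x6.
C4: P4 ⊕ 0x6 = 0x8; E(K, 0x8) = 0xB.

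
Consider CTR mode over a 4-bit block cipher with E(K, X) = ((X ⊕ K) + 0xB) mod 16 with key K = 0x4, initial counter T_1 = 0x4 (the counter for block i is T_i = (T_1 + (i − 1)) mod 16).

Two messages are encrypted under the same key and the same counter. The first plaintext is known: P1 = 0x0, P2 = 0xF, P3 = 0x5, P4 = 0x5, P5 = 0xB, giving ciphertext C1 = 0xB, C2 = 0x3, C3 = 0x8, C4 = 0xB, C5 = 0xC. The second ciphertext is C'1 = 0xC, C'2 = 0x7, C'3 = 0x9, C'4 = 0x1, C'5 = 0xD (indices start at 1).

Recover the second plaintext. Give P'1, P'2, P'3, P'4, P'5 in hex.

P'1 = 0x7, P'2 = 0xB, P'3 = 0x4, P'4 = 0xF, P'5 = 0xA

In CTR with a reused counter, both messages share the same keystream S_i, so C_i ⊕ C'_i = P_i ⊕ P'_i and thus P'_i = P_i ⊕ C_i ⊕ C'_i.
P'1: 0x0 ⊕ 0xB ⊕ 0xC = 0x7.
P'2: 0xF ⊕ 0x3 ⊕ 0x7 = 0xB.
P'3: 0x5 ⊕ 0x8 ⊕ 0x9 = 0x4.
P'4: 0x5 ⊕ 0xB ⊕ 0x1 = 0xF.
P'5: 0xB ⊕ 0xC ⊕ 0xD = 0xA.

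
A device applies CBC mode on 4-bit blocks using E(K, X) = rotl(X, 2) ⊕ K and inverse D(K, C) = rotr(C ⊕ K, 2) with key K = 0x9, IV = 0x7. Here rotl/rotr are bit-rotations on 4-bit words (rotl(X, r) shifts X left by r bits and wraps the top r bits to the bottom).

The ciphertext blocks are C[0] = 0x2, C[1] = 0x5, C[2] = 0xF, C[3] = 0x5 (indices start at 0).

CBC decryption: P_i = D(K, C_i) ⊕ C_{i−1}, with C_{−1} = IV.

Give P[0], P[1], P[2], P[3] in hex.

P[0] = 0x9, P[1] = 0x1, P[2] = 0xC, P[3] = 0xC

P[0]: D(K, 0x2) = 0xE; 0xE ⊕ 0x7 = 0x9.
P[1]: D(K, 0x5) = 0x3; 0x3 ⊕ 0x2 = 0x1.
P[2]: D(K, 0xF) = 0x9; 0x9 ⊕ 0x5 = 0xC.
P[3]: D(K, 0x5) = 0x3; 0x3 ⊕ 0xF = 0xC.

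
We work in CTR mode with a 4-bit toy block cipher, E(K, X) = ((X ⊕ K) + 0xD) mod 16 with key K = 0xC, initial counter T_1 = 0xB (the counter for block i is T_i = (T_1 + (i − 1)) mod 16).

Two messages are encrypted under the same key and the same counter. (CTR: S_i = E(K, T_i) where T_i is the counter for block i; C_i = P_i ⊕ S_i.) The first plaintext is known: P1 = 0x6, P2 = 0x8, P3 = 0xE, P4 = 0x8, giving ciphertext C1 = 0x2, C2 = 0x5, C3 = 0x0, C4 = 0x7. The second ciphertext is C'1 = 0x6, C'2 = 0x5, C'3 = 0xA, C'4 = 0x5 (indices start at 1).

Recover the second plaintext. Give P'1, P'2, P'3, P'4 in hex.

P'1 = 0x2, P'2 = 0x8, P'3 = 0x4, P'4 = 0xA

In CTR with a reused counter, both messages share the same keystream S_i, so C_i ⊕ C'_i = P_i ⊕ P'_i and thus P'_i = P_i ⊕ C_i ⊕ C'_i.
P'1: 0x6 ⊕ 0x2 ⊕ 0x6 = 0x2.
P'2: 0x8 ⊕ 0x5 ⊕ 0x5 = 0x8.
P'3: 0xE ⊕ 0x0 ⊕ 0xA = 0x4.
P'4: 0x8 ⊕ 0x7 ⊕ 0x5 = 0xA.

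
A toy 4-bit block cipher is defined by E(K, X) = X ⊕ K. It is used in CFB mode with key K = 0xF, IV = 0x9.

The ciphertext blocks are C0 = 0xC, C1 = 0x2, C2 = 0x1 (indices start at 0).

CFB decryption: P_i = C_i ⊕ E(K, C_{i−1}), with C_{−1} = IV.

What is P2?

P2 = 0xC

P2: E(K, 0x2) = 0xD; 0x1 ⊕ 0xD = 0xC.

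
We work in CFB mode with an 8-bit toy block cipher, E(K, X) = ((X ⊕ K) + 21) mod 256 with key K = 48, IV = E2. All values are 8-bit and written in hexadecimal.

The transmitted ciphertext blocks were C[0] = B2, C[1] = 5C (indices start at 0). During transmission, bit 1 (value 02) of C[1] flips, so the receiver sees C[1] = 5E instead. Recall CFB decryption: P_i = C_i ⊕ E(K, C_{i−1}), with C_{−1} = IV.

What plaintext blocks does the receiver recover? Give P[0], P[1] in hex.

Only C[1] changed, to 5E. In CFB, a change in C_i flips the same bit in P_i and garbles P_{i+1}. Decrypting the received ciphertext:
P[0]: E(K, E2) = CB; B2 ⊕ CB = 79.
P[1]: E(K, B2) = 1B; 5E ⊕ 1B = 45.
Blocks that differ from the original plaintext: P[1].

P[0] = 79, P[1] = 45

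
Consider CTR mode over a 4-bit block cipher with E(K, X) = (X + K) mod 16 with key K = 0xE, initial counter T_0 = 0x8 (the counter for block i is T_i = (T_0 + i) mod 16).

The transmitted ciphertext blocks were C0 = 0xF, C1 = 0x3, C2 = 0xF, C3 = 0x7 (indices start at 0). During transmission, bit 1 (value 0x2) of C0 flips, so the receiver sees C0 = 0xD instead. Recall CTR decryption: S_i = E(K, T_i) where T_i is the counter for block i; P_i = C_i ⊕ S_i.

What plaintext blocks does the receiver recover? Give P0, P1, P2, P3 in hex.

Only C0 changed, to 0xD. In CTR, a change in C_i flips the same bit in P_i only; the keystream is unaffected. Decrypting the received ciphertext:
P0: T = 0x8, S = E(K, T) = 0x6; 0xD ⊕ 0x6 = 0xB.
P1: T = 0x9, S = E(K, T) = 0x7; 0x3 ⊕ 0x7 = 0x4.
P2: T = 0xA, S = E(K, T) = 0x8; 0xF ⊕ 0x8 = 0x7.
P3: T = 0xB, S = E(K, T) = 0x9; 0x7 ⊕ 0x9 = 0xE.
Blocks that differ from the original plaintext: P0.

P0 = 0xB, P1 = 0x4, P2 = 0x7, P3 = 0xE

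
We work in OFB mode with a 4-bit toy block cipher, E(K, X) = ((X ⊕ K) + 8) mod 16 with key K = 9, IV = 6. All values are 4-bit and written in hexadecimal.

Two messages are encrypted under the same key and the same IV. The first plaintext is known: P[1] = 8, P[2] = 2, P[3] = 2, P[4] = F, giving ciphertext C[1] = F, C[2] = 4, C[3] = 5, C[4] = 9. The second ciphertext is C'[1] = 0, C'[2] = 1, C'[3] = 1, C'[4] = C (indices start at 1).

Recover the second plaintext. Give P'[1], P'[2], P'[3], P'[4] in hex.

In OFB with a reused IV, both messages share the same keystream S_i, so C_i ⊕ C'_i = P_i ⊕ P'_i and thus P'_i = P_i ⊕ C_i ⊕ C'_i.
P'[1]: 8 ⊕ F ⊕ 0 = 7.
P'[2]: 2 ⊕ 4 ⊕ 1 = 7.
P'[3]: 2 ⊕ 5 ⊕ 1 = 6.
P'[4]: F ⊕ 9 ⊕ C = A.

P'[1] = 7, P'[2] = 7, P'[3] = 6, P'[4] = A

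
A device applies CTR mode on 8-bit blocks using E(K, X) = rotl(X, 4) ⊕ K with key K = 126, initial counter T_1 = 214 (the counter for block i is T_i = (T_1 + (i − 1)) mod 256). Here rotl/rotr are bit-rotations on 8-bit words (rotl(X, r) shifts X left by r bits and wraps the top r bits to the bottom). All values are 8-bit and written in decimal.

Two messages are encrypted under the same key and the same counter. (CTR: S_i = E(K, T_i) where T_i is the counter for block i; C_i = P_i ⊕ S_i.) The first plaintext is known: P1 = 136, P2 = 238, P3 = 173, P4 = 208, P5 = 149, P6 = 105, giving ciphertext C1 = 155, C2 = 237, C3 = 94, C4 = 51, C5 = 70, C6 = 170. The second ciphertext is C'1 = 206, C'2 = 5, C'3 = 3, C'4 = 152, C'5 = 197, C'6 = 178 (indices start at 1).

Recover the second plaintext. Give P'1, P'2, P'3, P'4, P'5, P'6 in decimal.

P'1 = 221, P'2 = 6, P'3 = 240, P'4 = 123, P'5 = 22, P'6 = 113

In CTR with a reused counter, both messages share the same keystream S_i, so C_i ⊕ C'_i = P_i ⊕ P'_i and thus P'_i = P_i ⊕ C_i ⊕ C'_i.
P'1: 136 ⊕ 155 ⊕ 206 = 221.
P'2: 238 ⊕ 237 ⊕ 5 = 6.
P'3: 173 ⊕ 94 ⊕ 3 = 240.
P'4: 208 ⊕ 51 ⊕ 152 = 123.
P'5: 149 ⊕ 70 ⊕ 197 = 22.
P'6: 105 ⊕ 170 ⊕ 178 = 113.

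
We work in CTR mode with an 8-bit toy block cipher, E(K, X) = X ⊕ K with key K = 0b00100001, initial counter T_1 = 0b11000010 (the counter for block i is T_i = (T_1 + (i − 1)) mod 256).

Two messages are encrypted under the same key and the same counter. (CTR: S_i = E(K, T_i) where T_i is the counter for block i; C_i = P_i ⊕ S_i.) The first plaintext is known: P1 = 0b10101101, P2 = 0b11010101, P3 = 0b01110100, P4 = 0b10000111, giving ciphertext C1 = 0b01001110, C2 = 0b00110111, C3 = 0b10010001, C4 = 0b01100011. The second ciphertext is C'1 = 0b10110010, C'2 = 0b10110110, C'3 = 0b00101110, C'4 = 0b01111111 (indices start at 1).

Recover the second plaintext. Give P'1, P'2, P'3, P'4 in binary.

In CTR with a reused counter, both messages share the same keystream S_i, so C_i ⊕ C'_i = P_i ⊕ P'_i and thus P'_i = P_i ⊕ C_i ⊕ C'_i.
P'1: 0b10101101 ⊕ 0b01001110 ⊕ 0b10110010 = 0b01010001.
P'2: 0b11010101 ⊕ 0b00110111 ⊕ 0b10110110 = 0b01010100.
P'3: 0b01110100 ⊕ 0b10010001 ⊕ 0b00101110 = 0b11001011.
P'4: 0b10000111 ⊕ 0b01100011 ⊕ 0b01111111 = 0b10011011.

P'1 = 0b01010001, P'2 = 0b01010100, P'3 = 0b11001011, P'4 = 0b10011011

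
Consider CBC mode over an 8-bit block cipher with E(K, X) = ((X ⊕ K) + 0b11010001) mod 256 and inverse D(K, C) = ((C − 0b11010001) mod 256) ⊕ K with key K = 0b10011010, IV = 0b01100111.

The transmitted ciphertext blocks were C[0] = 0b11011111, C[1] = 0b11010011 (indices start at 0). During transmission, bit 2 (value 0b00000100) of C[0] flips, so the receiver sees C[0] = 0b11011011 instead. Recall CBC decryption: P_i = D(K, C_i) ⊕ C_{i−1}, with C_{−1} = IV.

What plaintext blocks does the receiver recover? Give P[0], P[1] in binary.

P[0] = 0b11110111, P[1] = 0b01000011

Only C[0] changed, to 0b11011011. In CBC, a change in C_i garbles P_i and flips the same bit in P_{i+1}. Decrypting the received ciphertext:
P[0]: D(K, 0b11011011) = 0b10010000; 0b10010000 ⊕ 0b01100111 = 0b11110111.
P[1]: D(K, 0b11010011) = 0b10011000; 0b10011000 ⊕ 0b11011011 = 0b01000011.
Blocks that differ from the original plaintext: P[0], P[1].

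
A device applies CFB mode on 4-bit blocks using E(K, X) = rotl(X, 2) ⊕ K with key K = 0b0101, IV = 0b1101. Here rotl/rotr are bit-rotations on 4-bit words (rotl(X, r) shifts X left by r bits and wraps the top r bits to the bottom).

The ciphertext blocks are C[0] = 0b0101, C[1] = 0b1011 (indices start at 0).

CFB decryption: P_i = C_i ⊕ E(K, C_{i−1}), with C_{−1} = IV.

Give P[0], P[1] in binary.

P[0]: E(K, 0b1101) = 0b0010; 0b0101 ⊕ 0b0010 = 0b0111.
P[1]: E(K, 0b0101) = 0b0000; 0b1011 ⊕ 0b0000 = 0b1011.

P[0] = 0b0111, P[1] = 0b1011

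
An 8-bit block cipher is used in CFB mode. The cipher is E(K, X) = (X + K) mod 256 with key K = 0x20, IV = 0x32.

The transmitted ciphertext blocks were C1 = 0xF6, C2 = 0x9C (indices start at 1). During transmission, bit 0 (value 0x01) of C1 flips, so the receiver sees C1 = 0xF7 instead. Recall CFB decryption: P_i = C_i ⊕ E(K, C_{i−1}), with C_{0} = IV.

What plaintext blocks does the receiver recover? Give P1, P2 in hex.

P1 = 0xA5, P2 = 0x8B

Only C1 changed, to 0xF7. In CFB, a change in C_i flips the same bit in P_i and garbles P_{i+1}. Decrypting the received ciphertext:
P1: E(K, 0x32) = 0x52; 0xF7 ⊕ 0x52 = 0xA5.
P2: E(K, 0xF7) = 0x17; 0x9C ⊕ 0x17 = 0x8B.
Blocks that differ from the original plaintext: P1, P2.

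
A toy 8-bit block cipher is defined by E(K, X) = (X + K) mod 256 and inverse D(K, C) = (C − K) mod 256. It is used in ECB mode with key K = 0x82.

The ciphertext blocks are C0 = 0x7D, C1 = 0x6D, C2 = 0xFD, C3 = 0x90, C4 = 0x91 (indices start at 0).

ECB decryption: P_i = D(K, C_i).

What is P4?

P4: D(K, 0x91) = 0x0F.

P4 = 0x0F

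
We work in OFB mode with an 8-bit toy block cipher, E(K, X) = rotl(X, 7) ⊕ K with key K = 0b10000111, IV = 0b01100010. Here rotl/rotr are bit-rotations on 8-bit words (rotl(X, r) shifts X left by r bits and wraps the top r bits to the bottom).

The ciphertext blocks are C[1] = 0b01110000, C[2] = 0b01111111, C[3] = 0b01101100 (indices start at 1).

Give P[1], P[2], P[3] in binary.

P[1] = 0b11000110, P[2] = 0b10100011, P[3] = 0b10000101

OFB decryption: S_i = E(K, S_{i−1}) with S_{0} = IV; P_i = C_i ⊕ S_i.
P[1]: S = E(K, 0b01100010) = 0b10110110; 0b01110000 ⊕ 0b10110110 = 0b11000110.
P[2]: S = E(K, 0b10110110) = 0b11011100; 0b01111111 ⊕ 0b11011100 = 0b10100011.
P[3]: S = E(K, 0b11011100) = 0b11101001; 0b01101100 ⊕ 0b11101001 = 0b10000101.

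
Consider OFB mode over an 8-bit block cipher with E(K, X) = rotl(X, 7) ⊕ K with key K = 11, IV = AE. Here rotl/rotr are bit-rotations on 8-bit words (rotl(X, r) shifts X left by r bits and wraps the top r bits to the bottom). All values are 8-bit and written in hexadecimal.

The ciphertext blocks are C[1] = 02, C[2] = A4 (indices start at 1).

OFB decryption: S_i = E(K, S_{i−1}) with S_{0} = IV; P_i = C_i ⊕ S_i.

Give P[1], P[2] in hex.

P[1]: S = E(K, AE) = 46; 02 ⊕ 46 = 44.
P[2]: S = E(K, 46) = 32; A4 ⊕ 32 = 96.

P[1] = 44, P[2] = 96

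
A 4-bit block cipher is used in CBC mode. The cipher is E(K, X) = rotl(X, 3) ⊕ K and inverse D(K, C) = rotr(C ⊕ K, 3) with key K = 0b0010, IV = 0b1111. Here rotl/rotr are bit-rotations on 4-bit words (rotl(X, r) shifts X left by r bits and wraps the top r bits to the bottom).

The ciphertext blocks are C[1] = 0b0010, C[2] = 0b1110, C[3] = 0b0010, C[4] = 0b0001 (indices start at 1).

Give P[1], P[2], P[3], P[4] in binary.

CBC decryption: P_i = D(K, C_i) ⊕ C_{i−1}, with C_{0} = IV.
P[1]: D(K, 0b0010) = 0b0000; 0b0000 ⊕ 0b1111 = 0b1111.
P[2]: D(K, 0b1110) = 0b1001; 0b1001 ⊕ 0b0010 = 0b1011.
P[3]: D(K, 0b0010) = 0b0000; 0b0000 ⊕ 0b1110 = 0b1110.
P[4]: D(K, 0b0001) = 0b0110; 0b0110 ⊕ 0b0010 = 0b0100.

P[1] = 0b1111, P[2] = 0b1011, P[3] = 0b1110, P[4] = 0b0100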